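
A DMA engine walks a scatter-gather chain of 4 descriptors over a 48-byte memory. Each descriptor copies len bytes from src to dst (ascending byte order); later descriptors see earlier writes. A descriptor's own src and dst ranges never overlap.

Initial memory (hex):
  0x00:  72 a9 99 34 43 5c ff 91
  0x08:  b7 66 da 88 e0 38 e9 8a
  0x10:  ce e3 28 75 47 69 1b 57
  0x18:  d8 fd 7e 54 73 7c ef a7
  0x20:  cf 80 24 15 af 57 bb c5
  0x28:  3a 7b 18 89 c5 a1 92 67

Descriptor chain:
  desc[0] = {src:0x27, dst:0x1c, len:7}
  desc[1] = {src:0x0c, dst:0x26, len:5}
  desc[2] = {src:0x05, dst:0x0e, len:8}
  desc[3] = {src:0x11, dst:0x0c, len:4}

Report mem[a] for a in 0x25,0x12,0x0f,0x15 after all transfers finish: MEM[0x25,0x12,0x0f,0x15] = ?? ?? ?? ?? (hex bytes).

MEM[0x25,0x12,0x0f,0x15] = 57 66 88 e0

#0 dst[0x1c+7] := {0xc5,0x3a,0x7b,0x18,0x89,0xc5,0xa1}
#1 dst[0x26+5] := {0xe0,0x38,0xe9,0x8a,0xce}
#2 dst[0x0e+8] := {0x5c,0xff,0x91,0xb7,0x66,0xda,0x88,0xe0}
#3 dst[0x0c+4] := {0xb7,0x66,0xda,0x88}
query mem[0x25]=0x57, mem[0x12]=0x66, mem[0x0f]=0x88, mem[0x15]=0xe0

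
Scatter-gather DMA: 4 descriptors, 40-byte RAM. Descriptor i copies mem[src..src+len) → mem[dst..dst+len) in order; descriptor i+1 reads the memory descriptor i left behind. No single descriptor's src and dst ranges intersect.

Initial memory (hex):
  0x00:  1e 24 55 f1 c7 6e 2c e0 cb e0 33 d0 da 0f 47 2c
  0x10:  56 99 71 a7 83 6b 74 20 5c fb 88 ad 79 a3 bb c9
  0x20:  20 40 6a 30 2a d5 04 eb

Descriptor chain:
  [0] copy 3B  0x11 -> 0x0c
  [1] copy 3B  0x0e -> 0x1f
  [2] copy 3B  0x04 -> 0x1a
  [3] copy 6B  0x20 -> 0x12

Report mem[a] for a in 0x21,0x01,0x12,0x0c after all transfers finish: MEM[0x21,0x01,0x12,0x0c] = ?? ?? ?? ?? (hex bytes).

MEM[0x21,0x01,0x12,0x0c] = 56 24 2c 99

D0: mem[0x0c..0x0e] <- [99 71 a7]
D1: mem[0x1f..0x21] <- [a7 2c 56]
D2: mem[0x1a..0x1c] <- [c7 6e 2c]
D3: mem[0x12..0x17] <- [2c 56 6a 30 2a d5]
query mem[0x21]=0x56, mem[0x01]=0x24, mem[0x12]=0x2c, mem[0x0c]=0x99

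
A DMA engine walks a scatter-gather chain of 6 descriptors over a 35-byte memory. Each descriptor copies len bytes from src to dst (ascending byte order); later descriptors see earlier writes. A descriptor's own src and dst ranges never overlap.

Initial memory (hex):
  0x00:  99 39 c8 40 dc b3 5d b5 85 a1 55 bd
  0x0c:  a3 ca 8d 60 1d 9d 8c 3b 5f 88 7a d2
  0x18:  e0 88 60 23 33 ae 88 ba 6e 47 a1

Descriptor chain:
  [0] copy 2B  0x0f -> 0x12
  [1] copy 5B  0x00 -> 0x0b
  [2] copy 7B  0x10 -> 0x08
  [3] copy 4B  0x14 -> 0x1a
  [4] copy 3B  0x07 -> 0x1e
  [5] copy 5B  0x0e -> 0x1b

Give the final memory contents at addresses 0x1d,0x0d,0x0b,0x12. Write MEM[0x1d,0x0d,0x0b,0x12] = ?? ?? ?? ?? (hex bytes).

[0] 0x0f->0x12 len=2 : 60 1d
[1] 0x00->0x0b len=5 : 99 39 c8 40 dc
[2] 0x10->0x08 len=7 : 1d 9d 60 1d 5f 88 7a
[3] 0x14->0x1a len=4 : 5f 88 7a d2
[4] 0x07->0x1e len=3 : b5 1d 9d
[5] 0x0e->0x1b len=5 : 7a dc 1d 9d 60
query mem[0x1d]=0x1d, mem[0x0d]=0x88, mem[0x0b]=0x1d, mem[0x12]=0x60

MEM[0x1d,0x0d,0x0b,0x12] = 1d 88 1d 60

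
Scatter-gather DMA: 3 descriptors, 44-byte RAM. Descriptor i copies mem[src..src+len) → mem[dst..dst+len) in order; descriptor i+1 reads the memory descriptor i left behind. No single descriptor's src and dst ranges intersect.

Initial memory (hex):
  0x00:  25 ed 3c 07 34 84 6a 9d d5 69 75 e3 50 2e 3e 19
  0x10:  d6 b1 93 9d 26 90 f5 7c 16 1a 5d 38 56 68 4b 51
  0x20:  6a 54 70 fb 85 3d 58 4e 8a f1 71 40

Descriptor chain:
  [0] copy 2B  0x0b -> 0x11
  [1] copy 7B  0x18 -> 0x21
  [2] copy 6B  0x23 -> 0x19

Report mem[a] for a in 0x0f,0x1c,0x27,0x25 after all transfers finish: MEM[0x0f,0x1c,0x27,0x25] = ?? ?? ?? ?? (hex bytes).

[0] 0x0b->0x11 len=2 : e3 50
[1] 0x18->0x21 len=7 : 16 1a 5d 38 56 68 4b
[2] 0x23->0x19 len=6 : 5d 38 56 68 4b 8a
query mem[0x0f]=0x19, mem[0x1c]=0x68, mem[0x27]=0x4b, mem[0x25]=0x56

MEM[0x0f,0x1c,0x27,0x25] = 19 68 4b 56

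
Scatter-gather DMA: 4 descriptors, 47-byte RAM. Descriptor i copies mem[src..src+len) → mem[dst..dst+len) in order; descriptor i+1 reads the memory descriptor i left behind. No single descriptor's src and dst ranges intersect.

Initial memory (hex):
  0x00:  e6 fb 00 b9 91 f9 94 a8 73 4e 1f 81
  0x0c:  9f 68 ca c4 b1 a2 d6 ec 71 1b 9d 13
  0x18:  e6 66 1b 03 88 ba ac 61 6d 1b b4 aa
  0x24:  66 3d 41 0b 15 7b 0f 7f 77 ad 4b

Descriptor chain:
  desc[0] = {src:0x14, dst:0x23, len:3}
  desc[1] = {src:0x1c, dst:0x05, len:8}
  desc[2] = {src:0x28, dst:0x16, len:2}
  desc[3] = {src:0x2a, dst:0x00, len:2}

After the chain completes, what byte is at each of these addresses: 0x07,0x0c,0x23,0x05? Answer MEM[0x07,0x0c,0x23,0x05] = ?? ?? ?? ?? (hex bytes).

MEM[0x07,0x0c,0x23,0x05] = ac 71 71 88

#0 dst[0x23+3] := {0x71,0x1b,0x9d}
#1 dst[0x05+8] := {0x88,0xba,0xac,0x61,0x6d,0x1b,0xb4,0x71}
#2 dst[0x16+2] := {0x15,0x7b}
#3 dst[0x00+2] := {0x0f,0x7f}
query mem[0x07]=0xac, mem[0x0c]=0x71, mem[0x23]=0x71, mem[0x05]=0x88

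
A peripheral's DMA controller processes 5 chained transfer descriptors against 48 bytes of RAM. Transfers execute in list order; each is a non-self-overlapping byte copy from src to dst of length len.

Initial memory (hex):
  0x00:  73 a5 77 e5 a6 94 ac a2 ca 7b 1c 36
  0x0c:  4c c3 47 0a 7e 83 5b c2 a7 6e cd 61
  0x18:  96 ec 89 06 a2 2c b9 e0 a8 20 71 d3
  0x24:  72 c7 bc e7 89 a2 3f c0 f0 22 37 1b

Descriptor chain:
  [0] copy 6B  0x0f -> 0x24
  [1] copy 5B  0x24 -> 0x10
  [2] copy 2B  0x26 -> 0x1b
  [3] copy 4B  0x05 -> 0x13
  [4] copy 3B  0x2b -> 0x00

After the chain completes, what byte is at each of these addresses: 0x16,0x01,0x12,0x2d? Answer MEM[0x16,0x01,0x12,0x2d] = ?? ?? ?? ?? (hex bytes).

D0: mem[0x24..0x29] <- [0a 7e 83 5b c2 a7]
D1: mem[0x10..0x14] <- [0a 7e 83 5b c2]
D2: mem[0x1b..0x1c] <- [83 5b]
D3: mem[0x13..0x16] <- [94 ac a2 ca]
D4: mem[0x00..0x02] <- [c0 f0 22]
query mem[0x16]=0xca, mem[0x01]=0xf0, mem[0x12]=0x83, mem[0x2d]=0x22

MEM[0x16,0x01,0x12,0x2d] = ca f0 83 22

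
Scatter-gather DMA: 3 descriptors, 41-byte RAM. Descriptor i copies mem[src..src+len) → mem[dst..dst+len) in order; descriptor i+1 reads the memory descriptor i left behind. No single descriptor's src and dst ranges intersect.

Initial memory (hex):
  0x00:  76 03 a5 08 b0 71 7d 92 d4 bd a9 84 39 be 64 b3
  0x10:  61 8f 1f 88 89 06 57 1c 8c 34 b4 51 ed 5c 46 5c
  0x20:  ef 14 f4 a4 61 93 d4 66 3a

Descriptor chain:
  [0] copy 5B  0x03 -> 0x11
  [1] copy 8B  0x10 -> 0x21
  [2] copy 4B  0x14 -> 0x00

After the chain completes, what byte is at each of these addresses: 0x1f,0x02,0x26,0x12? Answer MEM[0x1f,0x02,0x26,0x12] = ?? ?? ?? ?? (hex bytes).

MEM[0x1f,0x02,0x26,0x12] = 5c 57 92 b0

[0] 0x03->0x11 len=5 : 08 b0 71 7d 92
[1] 0x10->0x21 len=8 : 61 08 b0 71 7d 92 57 1c
[2] 0x14->0x00 len=4 : 7d 92 57 1c
query mem[0x1f]=0x5c, mem[0x02]=0x57, mem[0x26]=0x92, mem[0x12]=0xb0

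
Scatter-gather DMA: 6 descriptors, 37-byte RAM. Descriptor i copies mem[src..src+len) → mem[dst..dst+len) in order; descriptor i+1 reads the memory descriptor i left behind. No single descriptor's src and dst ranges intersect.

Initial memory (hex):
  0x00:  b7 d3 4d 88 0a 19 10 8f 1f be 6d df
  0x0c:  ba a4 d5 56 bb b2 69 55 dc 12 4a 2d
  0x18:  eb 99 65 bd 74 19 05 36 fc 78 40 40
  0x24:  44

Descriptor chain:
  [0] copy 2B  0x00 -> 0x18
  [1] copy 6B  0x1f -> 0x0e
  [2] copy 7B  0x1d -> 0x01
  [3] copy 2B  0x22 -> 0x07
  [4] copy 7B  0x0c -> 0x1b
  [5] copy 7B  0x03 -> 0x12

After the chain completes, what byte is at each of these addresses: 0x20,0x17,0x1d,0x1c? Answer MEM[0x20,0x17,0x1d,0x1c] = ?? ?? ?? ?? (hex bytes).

MEM[0x20,0x17,0x1d,0x1c] = 40 40 36 a4

#0 dst[0x18+2] := {0xb7,0xd3}
#1 dst[0x0e+6] := {0x36,0xfc,0x78,0x40,0x40,0x44}
#2 dst[0x01+7] := {0x19,0x05,0x36,0xfc,0x78,0x40,0x40}
#3 dst[0x07+2] := {0x40,0x40}
#4 dst[0x1b+7] := {0xba,0xa4,0x36,0xfc,0x78,0x40,0x40}
#5 dst[0x12+7] := {0x36,0xfc,0x78,0x40,0x40,0x40,0xbe}
query mem[0x20]=0x40, mem[0x17]=0x40, mem[0x1d]=0x36, mem[0x1c]=0xa4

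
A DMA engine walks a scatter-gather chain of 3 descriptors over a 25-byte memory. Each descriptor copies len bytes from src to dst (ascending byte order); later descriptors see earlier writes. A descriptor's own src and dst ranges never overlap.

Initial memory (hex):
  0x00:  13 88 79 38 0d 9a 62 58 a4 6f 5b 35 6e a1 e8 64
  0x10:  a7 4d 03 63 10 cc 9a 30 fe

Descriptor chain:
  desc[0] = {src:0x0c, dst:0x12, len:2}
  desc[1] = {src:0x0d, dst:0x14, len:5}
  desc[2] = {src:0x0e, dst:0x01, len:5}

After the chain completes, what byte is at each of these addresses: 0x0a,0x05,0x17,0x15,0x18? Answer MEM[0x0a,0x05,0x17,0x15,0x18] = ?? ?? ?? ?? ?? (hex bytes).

  after D0: wrote 2B at 0x12 = 6ea1
  after D1: wrote 5B at 0x14 = a1e864a74d
  after D2: wrote 5B at 0x01 = e864a74d6e
query mem[0x0a]=0x5b, mem[0x05]=0x6e, mem[0x17]=0xa7, mem[0x15]=0xe8, mem[0x18]=0x4d

MEM[0x0a,0x05,0x17,0x15,0x18] = 5b 6e a7 e8 4d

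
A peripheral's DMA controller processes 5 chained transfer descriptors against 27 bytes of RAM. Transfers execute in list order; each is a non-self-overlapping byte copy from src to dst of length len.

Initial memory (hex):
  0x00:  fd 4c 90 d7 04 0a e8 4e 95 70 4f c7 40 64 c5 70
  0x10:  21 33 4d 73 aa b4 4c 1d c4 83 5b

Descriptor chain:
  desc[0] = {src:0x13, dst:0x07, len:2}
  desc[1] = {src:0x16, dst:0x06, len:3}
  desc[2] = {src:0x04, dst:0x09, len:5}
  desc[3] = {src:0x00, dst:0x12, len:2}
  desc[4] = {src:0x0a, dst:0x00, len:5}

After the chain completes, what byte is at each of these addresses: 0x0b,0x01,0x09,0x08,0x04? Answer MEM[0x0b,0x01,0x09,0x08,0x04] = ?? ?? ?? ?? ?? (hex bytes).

MEM[0x0b,0x01,0x09,0x08,0x04] = 4c 4c 04 c4 c5

#0 dst[0x07+2] := {0x73,0xaa}
#1 dst[0x06+3] := {0x4c,0x1d,0xc4}
#2 dst[0x09+5] := {0x04,0x0a,0x4c,0x1d,0xc4}
#3 dst[0x12+2] := {0xfd,0x4c}
#4 dst[0x00+5] := {0x0a,0x4c,0x1d,0xc4,0xc5}
query mem[0x0b]=0x4c, mem[0x01]=0x4c, mem[0x09]=0x04, mem[0x08]=0xc4, mem[0x04]=0xc5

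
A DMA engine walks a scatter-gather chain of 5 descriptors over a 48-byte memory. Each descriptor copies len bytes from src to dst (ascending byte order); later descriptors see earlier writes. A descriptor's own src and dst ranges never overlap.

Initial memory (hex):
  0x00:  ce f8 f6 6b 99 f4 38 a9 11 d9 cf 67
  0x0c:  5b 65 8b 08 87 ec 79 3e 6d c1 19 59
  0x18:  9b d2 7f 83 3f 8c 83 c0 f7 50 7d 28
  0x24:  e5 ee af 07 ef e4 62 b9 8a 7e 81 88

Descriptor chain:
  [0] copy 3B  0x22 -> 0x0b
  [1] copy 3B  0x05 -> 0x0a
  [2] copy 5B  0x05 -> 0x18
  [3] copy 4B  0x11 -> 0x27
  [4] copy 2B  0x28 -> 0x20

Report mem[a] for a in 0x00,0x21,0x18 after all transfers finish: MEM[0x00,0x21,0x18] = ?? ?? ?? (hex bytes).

MEM[0x00,0x21,0x18] = ce 3e f4

D0: mem[0x0b..0x0d] <- [7d 28 e5]
D1: mem[0x0a..0x0c] <- [f4 38 a9]
D2: mem[0x18..0x1c] <- [f4 38 a9 11 d9]
D3: mem[0x27..0x2a] <- [ec 79 3e 6d]
D4: mem[0x20..0x21] <- [79 3e]
query mem[0x00]=0xce, mem[0x21]=0x3e, mem[0x18]=0xf4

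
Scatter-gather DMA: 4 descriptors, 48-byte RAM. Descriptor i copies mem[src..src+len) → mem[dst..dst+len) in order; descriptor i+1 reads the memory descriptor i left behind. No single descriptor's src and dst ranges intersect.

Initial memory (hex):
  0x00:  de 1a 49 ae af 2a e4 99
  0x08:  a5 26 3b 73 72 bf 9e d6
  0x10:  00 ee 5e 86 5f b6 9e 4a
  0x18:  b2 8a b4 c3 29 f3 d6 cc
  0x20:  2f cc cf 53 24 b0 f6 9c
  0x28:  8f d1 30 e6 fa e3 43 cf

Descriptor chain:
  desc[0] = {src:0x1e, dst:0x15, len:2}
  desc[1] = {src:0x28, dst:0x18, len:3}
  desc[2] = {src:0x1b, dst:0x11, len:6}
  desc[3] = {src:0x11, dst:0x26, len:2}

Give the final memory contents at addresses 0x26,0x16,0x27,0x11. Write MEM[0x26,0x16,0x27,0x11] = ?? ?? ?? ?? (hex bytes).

  after D0: wrote 2B at 0x15 = d6cc
  after D1: wrote 3B at 0x18 = 8fd130
  after D2: wrote 6B at 0x11 = c329f3d6cc2f
  after D3: wrote 2B at 0x26 = c329
query mem[0x26]=0xc3, mem[0x16]=0x2f, mem[0x27]=0x29, mem[0x11]=0xc3

MEM[0x26,0x16,0x27,0x11] = c3 2f 29 c3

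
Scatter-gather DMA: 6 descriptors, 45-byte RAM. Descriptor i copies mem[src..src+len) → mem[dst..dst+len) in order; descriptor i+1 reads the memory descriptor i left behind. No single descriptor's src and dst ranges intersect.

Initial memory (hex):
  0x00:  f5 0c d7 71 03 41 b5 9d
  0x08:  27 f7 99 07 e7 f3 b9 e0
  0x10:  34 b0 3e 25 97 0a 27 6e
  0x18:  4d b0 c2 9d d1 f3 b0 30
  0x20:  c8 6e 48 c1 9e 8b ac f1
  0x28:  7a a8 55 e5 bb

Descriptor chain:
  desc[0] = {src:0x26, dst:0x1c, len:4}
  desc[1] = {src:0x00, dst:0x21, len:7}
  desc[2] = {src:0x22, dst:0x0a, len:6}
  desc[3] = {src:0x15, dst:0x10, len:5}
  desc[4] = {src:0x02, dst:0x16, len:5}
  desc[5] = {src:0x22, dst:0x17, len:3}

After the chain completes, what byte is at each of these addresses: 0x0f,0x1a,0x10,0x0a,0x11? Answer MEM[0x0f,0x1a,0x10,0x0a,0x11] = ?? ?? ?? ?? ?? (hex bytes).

MEM[0x0f,0x1a,0x10,0x0a,0x11] = b5 b5 0a 0c 27

#0 dst[0x1c+4] := {0xac,0xf1,0x7a,0xa8}
#1 dst[0x21+7] := {0xf5,0x0c,0xd7,0x71,0x03,0x41,0xb5}
#2 dst[0x0a+6] := {0x0c,0xd7,0x71,0x03,0x41,0xb5}
#3 dst[0x10+5] := {0x0a,0x27,0x6e,0x4d,0xb0}
#4 dst[0x16+5] := {0xd7,0x71,0x03,0x41,0xb5}
#5 dst[0x17+3] := {0x0c,0xd7,0x71}
query mem[0x0f]=0xb5, mem[0x1a]=0xb5, mem[0x10]=0x0a, mem[0x0a]=0x0c, mem[0x11]=0x27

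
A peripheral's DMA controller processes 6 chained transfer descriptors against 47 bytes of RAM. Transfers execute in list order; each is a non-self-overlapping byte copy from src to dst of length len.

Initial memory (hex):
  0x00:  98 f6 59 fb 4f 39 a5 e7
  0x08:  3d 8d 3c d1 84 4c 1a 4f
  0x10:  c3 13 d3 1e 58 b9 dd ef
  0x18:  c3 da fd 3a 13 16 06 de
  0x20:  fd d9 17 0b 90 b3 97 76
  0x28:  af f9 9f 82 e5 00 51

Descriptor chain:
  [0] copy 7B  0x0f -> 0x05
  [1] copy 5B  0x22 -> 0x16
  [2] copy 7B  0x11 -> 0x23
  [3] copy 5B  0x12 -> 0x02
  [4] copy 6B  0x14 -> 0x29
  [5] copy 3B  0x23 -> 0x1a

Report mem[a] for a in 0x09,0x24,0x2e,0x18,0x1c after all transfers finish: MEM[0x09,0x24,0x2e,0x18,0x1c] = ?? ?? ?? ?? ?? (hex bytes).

#0 dst[0x05+7] := {0x4f,0xc3,0x13,0xd3,0x1e,0x58,0xb9}
#1 dst[0x16+5] := {0x17,0x0b,0x90,0xb3,0x97}
#2 dst[0x23+7] := {0x13,0xd3,0x1e,0x58,0xb9,0x17,0x0b}
#3 dst[0x02+5] := {0xd3,0x1e,0x58,0xb9,0x17}
#4 dst[0x29+6] := {0x58,0xb9,0x17,0x0b,0x90,0xb3}
#5 dst[0x1a+3] := {0x13,0xd3,0x1e}
query mem[0x09]=0x1e, mem[0x24]=0xd3, mem[0x2e]=0xb3, mem[0x18]=0x90, mem[0x1c]=0x1e

MEM[0x09,0x24,0x2e,0x18,0x1c] = 1e d3 b3 90 1e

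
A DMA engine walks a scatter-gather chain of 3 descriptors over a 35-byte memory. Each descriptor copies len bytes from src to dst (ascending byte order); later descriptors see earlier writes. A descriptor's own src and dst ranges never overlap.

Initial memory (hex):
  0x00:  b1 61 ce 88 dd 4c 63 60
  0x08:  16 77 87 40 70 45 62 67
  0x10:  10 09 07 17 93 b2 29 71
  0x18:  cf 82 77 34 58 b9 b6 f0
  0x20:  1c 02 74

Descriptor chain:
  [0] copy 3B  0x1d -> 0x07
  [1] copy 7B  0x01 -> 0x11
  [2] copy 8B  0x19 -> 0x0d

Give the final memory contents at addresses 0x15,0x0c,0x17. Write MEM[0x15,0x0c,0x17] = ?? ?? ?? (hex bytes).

#0 dst[0x07+3] := {0xb9,0xb6,0xf0}
#1 dst[0x11+7] := {0x61,0xce,0x88,0xdd,0x4c,0x63,0xb9}
#2 dst[0x0d+8] := {0x82,0x77,0x34,0x58,0xb9,0xb6,0xf0,0x1c}
query mem[0x15]=0x4c, mem[0x0c]=0x70, mem[0x17]=0xb9

MEM[0x15,0x0c,0x17] = 4c 70 b9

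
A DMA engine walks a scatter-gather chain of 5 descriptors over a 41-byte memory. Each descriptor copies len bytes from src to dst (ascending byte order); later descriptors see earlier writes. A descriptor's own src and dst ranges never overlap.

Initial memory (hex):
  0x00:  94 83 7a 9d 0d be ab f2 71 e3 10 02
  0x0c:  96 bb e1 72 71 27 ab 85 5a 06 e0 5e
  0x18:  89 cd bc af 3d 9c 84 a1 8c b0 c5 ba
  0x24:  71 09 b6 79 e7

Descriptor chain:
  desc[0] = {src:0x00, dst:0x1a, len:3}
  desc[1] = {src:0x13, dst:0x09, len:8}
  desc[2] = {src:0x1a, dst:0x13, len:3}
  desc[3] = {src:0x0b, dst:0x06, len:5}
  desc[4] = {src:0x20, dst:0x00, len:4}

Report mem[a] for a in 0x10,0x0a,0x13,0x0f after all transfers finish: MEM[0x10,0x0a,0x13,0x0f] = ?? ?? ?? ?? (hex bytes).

MEM[0x10,0x0a,0x13,0x0f] = 94 cd 94 cd

D0: mem[0x1a..0x1c] <- [94 83 7a]
D1: mem[0x09..0x10] <- [85 5a 06 e0 5e 89 cd 94]
D2: mem[0x13..0x15] <- [94 83 7a]
D3: mem[0x06..0x0a] <- [06 e0 5e 89 cd]
D4: mem[0x00..0x03] <- [8c b0 c5 ba]
query mem[0x10]=0x94, mem[0x0a]=0xcd, mem[0x13]=0x94, mem[0x0f]=0xcd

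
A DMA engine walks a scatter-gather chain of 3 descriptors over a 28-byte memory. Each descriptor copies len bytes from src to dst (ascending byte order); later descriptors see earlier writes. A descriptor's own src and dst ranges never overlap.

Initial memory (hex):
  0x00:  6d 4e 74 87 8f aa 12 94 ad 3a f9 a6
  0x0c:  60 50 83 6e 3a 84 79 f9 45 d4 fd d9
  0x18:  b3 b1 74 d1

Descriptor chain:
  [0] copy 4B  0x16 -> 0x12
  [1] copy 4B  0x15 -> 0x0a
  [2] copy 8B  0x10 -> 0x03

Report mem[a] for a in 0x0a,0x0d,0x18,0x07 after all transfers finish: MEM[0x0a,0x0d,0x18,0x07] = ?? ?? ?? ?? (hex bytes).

MEM[0x0a,0x0d,0x18,0x07] = d9 b3 b3 b3

[0] 0x16->0x12 len=4 : fd d9 b3 b1
[1] 0x15->0x0a len=4 : b1 fd d9 b3
[2] 0x10->0x03 len=8 : 3a 84 fd d9 b3 b1 fd d9
query mem[0x0a]=0xd9, mem[0x0d]=0xb3, mem[0x18]=0xb3, mem[0x07]=0xb3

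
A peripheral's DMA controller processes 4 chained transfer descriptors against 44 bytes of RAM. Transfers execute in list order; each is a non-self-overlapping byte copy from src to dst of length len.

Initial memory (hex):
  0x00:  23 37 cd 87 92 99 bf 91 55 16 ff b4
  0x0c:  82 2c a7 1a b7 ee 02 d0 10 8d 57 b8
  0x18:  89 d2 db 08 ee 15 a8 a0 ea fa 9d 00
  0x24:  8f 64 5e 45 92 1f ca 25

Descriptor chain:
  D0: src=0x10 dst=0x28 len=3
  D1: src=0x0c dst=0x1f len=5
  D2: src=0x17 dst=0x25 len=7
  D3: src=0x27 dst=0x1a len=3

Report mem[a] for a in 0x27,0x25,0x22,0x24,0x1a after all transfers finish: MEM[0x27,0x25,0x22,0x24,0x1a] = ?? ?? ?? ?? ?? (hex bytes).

MEM[0x27,0x25,0x22,0x24,0x1a] = d2 b8 1a 8f d2

#0 dst[0x28+3] := {0xb7,0xee,0x02}
#1 dst[0x1f+5] := {0x82,0x2c,0xa7,0x1a,0xb7}
#2 dst[0x25+7] := {0xb8,0x89,0xd2,0xdb,0x08,0xee,0x15}
#3 dst[0x1a+3] := {0xd2,0xdb,0x08}
query mem[0x27]=0xd2, mem[0x25]=0xb8, mem[0x22]=0x1a, mem[0x24]=0x8f, mem[0x1a]=0xd2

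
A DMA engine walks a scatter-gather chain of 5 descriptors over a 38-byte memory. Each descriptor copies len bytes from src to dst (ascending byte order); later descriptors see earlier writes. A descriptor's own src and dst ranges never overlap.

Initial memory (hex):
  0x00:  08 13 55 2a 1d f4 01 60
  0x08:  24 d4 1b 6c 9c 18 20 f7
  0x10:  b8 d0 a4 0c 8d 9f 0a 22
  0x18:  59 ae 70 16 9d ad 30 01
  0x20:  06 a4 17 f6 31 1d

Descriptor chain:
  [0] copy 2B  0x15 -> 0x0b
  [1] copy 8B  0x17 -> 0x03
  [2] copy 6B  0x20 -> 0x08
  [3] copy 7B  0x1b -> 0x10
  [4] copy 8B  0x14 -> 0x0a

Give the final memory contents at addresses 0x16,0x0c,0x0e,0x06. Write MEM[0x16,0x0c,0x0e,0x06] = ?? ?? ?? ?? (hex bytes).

#0 dst[0x0b+2] := {0x9f,0x0a}
#1 dst[0x03+8] := {0x22,0x59,0xae,0x70,0x16,0x9d,0xad,0x30}
#2 dst[0x08+6] := {0x06,0xa4,0x17,0xf6,0x31,0x1d}
#3 dst[0x10+7] := {0x16,0x9d,0xad,0x30,0x01,0x06,0xa4}
#4 dst[0x0a+8] := {0x01,0x06,0xa4,0x22,0x59,0xae,0x70,0x16}
query mem[0x16]=0xa4, mem[0x0c]=0xa4, mem[0x0e]=0x59, mem[0x06]=0x70

MEM[0x16,0x0c,0x0e,0x06] = a4 a4 59 70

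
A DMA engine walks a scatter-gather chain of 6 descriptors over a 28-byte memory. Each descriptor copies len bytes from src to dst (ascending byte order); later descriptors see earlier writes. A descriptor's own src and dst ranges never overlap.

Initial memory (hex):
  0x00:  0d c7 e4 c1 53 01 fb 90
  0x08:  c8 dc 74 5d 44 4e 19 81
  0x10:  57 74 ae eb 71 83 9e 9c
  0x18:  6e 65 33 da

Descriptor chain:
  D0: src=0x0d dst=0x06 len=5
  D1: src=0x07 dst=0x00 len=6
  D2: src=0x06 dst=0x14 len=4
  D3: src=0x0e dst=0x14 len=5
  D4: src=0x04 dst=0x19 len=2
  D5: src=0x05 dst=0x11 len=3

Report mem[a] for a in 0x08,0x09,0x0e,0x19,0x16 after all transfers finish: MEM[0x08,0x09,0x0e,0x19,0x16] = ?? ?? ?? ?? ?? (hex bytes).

MEM[0x08,0x09,0x0e,0x19,0x16] = 81 57 19 5d 57

#0 dst[0x06+5] := {0x4e,0x19,0x81,0x57,0x74}
#1 dst[0x00+6] := {0x19,0x81,0x57,0x74,0x5d,0x44}
#2 dst[0x14+4] := {0x4e,0x19,0x81,0x57}
#3 dst[0x14+5] := {0x19,0x81,0x57,0x74,0xae}
#4 dst[0x19+2] := {0x5d,0x44}
#5 dst[0x11+3] := {0x44,0x4e,0x19}
query mem[0x08]=0x81, mem[0x09]=0x57, mem[0x0e]=0x19, mem[0x19]=0x5d, mem[0x16]=0x57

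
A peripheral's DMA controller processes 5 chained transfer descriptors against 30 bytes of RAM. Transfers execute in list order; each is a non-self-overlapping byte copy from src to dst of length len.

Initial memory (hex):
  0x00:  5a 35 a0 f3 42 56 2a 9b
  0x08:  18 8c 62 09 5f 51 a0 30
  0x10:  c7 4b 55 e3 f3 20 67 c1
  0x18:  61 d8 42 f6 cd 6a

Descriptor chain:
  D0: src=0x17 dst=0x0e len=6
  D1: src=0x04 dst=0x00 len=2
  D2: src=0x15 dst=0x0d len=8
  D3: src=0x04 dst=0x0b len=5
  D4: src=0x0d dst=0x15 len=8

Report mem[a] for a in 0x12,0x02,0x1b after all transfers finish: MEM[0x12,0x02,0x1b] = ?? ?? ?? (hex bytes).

D0: mem[0x0e..0x13] <- [c1 61 d8 42 f6 cd]
D1: mem[0x00..0x01] <- [42 56]
D2: mem[0x0d..0x14] <- [20 67 c1 61 d8 42 f6 cd]
D3: mem[0x0b..0x0f] <- [42 56 2a 9b 18]
D4: mem[0x15..0x1c] <- [2a 9b 18 61 d8 42 f6 cd]
query mem[0x12]=0x42, mem[0x02]=0xa0, mem[0x1b]=0xf6

MEM[0x12,0x02,0x1b] = 42 a0 f6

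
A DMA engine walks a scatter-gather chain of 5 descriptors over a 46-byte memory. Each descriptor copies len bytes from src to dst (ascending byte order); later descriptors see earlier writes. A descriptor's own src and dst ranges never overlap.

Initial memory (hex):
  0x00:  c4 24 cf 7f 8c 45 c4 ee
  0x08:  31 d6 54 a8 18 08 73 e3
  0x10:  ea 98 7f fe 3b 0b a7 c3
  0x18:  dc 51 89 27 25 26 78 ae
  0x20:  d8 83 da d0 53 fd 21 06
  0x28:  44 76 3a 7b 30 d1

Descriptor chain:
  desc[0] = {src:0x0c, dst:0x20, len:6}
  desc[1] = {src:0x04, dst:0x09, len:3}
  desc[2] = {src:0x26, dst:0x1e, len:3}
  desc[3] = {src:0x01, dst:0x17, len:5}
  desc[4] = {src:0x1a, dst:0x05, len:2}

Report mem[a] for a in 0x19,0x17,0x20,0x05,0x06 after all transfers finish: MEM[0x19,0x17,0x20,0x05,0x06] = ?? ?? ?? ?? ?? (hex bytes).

#0 dst[0x20+6] := {0x18,0x08,0x73,0xe3,0xea,0x98}
#1 dst[0x09+3] := {0x8c,0x45,0xc4}
#2 dst[0x1e+3] := {0x21,0x06,0x44}
#3 dst[0x17+5] := {0x24,0xcf,0x7f,0x8c,0x45}
#4 dst[0x05+2] := {0x8c,0x45}
query mem[0x19]=0x7f, mem[0x17]=0x24, mem[0x20]=0x44, mem[0x05]=0x8c, mem[0x06]=0x45

MEM[0x19,0x17,0x20,0x05,0x06] = 7f 24 44 8c 45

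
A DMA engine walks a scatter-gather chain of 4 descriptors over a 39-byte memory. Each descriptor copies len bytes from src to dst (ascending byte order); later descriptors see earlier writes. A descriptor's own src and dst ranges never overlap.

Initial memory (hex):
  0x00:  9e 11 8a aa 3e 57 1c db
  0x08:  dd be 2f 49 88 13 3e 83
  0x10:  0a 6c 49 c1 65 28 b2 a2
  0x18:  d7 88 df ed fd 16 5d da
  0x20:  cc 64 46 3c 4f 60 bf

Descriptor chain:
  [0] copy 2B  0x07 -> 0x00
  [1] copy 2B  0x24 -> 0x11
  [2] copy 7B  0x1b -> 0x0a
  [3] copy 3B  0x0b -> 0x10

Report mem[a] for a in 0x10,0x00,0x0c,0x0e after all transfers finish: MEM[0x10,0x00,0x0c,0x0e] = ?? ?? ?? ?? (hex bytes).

  after D0: wrote 2B at 0x00 = dbdd
  after D1: wrote 2B at 0x11 = 4f60
  after D2: wrote 7B at 0x0a = edfd165ddacc64
  after D3: wrote 3B at 0x10 = fd165d
query mem[0x10]=0xfd, mem[0x00]=0xdb, mem[0x0c]=0x16, mem[0x0e]=0xda

MEM[0x10,0x00,0x0c,0x0e] = fd db 16 da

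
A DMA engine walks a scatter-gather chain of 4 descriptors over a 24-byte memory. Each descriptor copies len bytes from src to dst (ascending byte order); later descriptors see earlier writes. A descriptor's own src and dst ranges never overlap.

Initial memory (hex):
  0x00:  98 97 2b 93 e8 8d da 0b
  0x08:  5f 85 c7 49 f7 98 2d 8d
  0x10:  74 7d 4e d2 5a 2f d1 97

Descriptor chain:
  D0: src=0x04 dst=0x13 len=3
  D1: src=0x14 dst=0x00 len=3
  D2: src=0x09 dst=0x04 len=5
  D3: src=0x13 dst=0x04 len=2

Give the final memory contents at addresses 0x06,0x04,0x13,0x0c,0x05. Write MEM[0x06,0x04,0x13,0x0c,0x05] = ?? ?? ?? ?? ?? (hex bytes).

[0] 0x04->0x13 len=3 : e8 8d da
[1] 0x14->0x00 len=3 : 8d da d1
[2] 0x09->0x04 len=5 : 85 c7 49 f7 98
[3] 0x13->0x04 len=2 : e8 8d
query mem[0x06]=0x49, mem[0x04]=0xe8, mem[0x13]=0xe8, mem[0x0c]=0xf7, mem[0x05]=0x8d

MEM[0x06,0x04,0x13,0x0c,0x05] = 49 e8 e8 f7 8d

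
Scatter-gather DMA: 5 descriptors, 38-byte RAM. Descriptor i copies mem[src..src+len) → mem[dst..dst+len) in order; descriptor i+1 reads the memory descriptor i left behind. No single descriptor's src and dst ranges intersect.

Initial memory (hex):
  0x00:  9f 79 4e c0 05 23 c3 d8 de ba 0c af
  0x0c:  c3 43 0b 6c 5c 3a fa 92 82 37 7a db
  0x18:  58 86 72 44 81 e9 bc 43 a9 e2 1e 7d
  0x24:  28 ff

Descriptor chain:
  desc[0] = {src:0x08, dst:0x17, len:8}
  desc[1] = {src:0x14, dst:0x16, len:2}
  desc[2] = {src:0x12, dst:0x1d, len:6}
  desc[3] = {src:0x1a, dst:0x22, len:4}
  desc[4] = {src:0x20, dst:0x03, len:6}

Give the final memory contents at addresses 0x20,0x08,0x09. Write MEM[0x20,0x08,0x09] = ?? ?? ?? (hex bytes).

MEM[0x20,0x08,0x09] = 37 fa ba

#0 dst[0x17+8] := {0xde,0xba,0x0c,0xaf,0xc3,0x43,0x0b,0x6c}
#1 dst[0x16+2] := {0x82,0x37}
#2 dst[0x1d+6] := {0xfa,0x92,0x82,0x37,0x82,0x37}
#3 dst[0x22+4] := {0xaf,0xc3,0x43,0xfa}
#4 dst[0x03+6] := {0x37,0x82,0xaf,0xc3,0x43,0xfa}
query mem[0x20]=0x37, mem[0x08]=0xfa, mem[0x09]=0xba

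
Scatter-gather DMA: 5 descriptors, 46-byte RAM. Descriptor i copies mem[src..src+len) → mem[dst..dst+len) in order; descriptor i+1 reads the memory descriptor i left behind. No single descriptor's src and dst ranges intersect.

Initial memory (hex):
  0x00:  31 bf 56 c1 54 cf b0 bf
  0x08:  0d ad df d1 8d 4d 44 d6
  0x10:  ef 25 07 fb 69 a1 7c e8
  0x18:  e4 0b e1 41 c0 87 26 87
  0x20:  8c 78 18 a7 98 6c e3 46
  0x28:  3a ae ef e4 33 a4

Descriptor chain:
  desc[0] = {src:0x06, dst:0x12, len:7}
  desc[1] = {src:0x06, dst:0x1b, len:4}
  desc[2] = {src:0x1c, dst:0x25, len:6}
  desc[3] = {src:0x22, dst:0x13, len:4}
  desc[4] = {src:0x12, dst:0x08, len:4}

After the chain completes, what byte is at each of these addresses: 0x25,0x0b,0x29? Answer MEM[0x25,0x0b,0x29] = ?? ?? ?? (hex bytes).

MEM[0x25,0x0b,0x29] = bf 98 8c

[0] 0x06->0x12 len=7 : b0 bf 0d ad df d1 8d
[1] 0x06->0x1b len=4 : b0 bf 0d ad
[2] 0x1c->0x25 len=6 : bf 0d ad 87 8c 78
[3] 0x22->0x13 len=4 : 18 a7 98 bf
[4] 0x12->0x08 len=4 : b0 18 a7 98
query mem[0x25]=0xbf, mem[0x0b]=0x98, mem[0x29]=0x8c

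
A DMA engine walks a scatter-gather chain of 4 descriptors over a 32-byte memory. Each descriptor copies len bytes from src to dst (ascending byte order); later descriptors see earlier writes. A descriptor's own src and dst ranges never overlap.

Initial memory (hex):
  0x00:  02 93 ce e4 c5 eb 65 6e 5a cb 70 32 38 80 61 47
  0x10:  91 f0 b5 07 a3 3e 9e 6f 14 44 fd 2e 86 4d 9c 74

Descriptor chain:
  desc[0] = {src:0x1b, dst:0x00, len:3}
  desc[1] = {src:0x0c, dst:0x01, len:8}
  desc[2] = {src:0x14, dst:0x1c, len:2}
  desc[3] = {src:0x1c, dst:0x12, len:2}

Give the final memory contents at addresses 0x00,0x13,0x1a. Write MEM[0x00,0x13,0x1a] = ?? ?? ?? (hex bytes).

MEM[0x00,0x13,0x1a] = 2e 3e fd

D0: mem[0x00..0x02] <- [2e 86 4d]
D1: mem[0x01..0x08] <- [38 80 61 47 91 f0 b5 07]
D2: mem[0x1c..0x1d] <- [a3 3e]
D3: mem[0x12..0x13] <- [a3 3e]
query mem[0x00]=0x2e, mem[0x13]=0x3e, mem[0x1a]=0xfd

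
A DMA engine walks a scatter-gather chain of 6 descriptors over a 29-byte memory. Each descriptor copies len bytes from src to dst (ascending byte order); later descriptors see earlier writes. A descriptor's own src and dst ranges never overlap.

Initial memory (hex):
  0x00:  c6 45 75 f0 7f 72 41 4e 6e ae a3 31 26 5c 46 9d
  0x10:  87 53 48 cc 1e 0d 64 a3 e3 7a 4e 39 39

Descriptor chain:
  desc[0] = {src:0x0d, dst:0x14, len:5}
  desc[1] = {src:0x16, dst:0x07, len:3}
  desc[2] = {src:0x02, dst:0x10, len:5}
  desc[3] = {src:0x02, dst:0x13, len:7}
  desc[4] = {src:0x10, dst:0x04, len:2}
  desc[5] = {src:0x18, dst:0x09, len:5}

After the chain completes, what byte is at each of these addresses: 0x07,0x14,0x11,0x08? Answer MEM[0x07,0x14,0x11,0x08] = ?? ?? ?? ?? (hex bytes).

[0] 0x0d->0x14 len=5 : 5c 46 9d 87 53
[1] 0x16->0x07 len=3 : 9d 87 53
[2] 0x02->0x10 len=5 : 75 f0 7f 72 41
[3] 0x02->0x13 len=7 : 75 f0 7f 72 41 9d 87
[4] 0x10->0x04 len=2 : 75 f0
[5] 0x18->0x09 len=5 : 9d 87 4e 39 39
query mem[0x07]=0x9d, mem[0x14]=0xf0, mem[0x11]=0xf0, mem[0x08]=0x87

MEM[0x07,0x14,0x11,0x08] = 9d f0 f0 87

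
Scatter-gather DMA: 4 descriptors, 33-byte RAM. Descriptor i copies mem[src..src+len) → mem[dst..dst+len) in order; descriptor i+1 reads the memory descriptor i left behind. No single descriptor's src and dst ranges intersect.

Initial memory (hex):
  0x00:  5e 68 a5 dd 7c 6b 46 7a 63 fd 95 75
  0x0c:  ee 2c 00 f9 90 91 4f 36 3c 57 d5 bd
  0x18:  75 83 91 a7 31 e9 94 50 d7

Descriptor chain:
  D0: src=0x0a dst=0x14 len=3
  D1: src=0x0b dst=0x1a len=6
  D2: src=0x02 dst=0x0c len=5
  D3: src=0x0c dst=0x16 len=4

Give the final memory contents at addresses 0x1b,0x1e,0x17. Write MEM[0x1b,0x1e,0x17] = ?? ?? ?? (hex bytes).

[0] 0x0a->0x14 len=3 : 95 75 ee
[1] 0x0b->0x1a len=6 : 75 ee 2c 00 f9 90
[2] 0x02->0x0c len=5 : a5 dd 7c 6b 46
[3] 0x0c->0x16 len=4 : a5 dd 7c 6b
query mem[0x1b]=0xee, mem[0x1e]=0xf9, mem[0x17]=0xdd

MEM[0x1b,0x1e,0x17] = ee f9 dd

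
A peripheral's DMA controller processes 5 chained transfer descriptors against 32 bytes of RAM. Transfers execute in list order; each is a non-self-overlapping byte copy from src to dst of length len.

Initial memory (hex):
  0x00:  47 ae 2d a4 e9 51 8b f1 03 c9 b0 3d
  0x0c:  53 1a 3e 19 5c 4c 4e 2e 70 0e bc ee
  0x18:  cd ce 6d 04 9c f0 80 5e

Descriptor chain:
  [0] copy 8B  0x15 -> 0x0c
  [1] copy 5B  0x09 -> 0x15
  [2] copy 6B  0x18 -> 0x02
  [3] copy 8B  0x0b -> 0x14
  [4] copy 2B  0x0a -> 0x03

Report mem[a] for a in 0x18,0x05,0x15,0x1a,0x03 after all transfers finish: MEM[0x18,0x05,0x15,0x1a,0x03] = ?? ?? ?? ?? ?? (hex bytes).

MEM[0x18,0x05,0x15,0x1a,0x03] = cd 04 0e 6d b0

D0: mem[0x0c..0x13] <- [0e bc ee cd ce 6d 04 9c]
D1: mem[0x15..0x19] <- [c9 b0 3d 0e bc]
D2: mem[0x02..0x07] <- [0e bc 6d 04 9c f0]
D3: mem[0x14..0x1b] <- [3d 0e bc ee cd ce 6d 04]
D4: mem[0x03..0x04] <- [b0 3d]
query mem[0x18]=0xcd, mem[0x05]=0x04, mem[0x15]=0x0e, mem[0x1a]=0x6d, mem[0x03]=0xb0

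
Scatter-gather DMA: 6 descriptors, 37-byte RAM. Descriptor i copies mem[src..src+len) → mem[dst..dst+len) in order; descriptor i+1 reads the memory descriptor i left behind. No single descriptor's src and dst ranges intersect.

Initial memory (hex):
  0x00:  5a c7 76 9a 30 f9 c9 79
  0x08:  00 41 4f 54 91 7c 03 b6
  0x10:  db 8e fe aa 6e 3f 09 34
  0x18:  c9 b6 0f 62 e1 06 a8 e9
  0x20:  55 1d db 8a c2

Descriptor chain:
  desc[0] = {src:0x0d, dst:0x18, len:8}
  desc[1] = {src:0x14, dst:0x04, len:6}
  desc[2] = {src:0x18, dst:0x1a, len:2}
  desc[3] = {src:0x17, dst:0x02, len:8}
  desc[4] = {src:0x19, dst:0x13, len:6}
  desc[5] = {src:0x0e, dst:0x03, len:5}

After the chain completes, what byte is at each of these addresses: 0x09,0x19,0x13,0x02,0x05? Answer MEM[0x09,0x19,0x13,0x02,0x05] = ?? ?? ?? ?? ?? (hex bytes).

MEM[0x09,0x19,0x13,0x02,0x05] = aa 03 03 34 db

  after D0: wrote 8B at 0x18 = 7c03b6db8efeaa6e
  after D1: wrote 6B at 0x04 = 6e3f09347c03
  after D2: wrote 2B at 0x1a = 7c03
  after D3: wrote 8B at 0x02 = 347c037c038efeaa
  after D4: wrote 6B at 0x13 = 037c038efeaa
  after D5: wrote 5B at 0x03 = 03b6db8efe
query mem[0x09]=0xaa, mem[0x19]=0x03, mem[0x13]=0x03, mem[0x02]=0x34, mem[0x05]=0xdb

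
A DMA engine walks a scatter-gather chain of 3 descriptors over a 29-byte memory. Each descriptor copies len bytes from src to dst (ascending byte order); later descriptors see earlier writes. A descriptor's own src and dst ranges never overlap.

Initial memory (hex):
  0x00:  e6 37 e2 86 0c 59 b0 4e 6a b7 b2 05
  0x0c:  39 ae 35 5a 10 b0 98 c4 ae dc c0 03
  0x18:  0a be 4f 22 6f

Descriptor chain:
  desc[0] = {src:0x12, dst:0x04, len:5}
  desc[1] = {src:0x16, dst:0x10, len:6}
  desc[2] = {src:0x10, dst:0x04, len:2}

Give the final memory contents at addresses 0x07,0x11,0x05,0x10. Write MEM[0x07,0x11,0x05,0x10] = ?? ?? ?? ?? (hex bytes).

[0] 0x12->0x04 len=5 : 98 c4 ae dc c0
[1] 0x16->0x10 len=6 : c0 03 0a be 4f 22
[2] 0x10->0x04 len=2 : c0 03
query mem[0x07]=0xdc, mem[0x11]=0x03, mem[0x05]=0x03, mem[0x10]=0xc0

MEM[0x07,0x11,0x05,0x10] = dc 03 03 c0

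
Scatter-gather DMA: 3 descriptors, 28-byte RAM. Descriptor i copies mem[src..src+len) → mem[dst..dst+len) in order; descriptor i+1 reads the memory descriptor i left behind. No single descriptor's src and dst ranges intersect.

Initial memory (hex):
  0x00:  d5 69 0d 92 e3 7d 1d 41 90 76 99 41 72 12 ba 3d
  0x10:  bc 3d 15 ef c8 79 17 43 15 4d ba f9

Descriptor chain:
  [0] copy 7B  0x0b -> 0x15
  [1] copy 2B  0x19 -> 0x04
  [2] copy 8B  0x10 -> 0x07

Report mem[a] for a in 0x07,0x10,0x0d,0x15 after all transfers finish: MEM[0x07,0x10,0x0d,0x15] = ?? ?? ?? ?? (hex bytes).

#0 dst[0x15+7] := {0x41,0x72,0x12,0xba,0x3d,0xbc,0x3d}
#1 dst[0x04+2] := {0x3d,0xbc}
#2 dst[0x07+8] := {0xbc,0x3d,0x15,0xef,0xc8,0x41,0x72,0x12}
query mem[0x07]=0xbc, mem[0x10]=0xbc, mem[0x0d]=0x72, mem[0x15]=0x41

MEM[0x07,0x10,0x0d,0x15] = bc bc 72 41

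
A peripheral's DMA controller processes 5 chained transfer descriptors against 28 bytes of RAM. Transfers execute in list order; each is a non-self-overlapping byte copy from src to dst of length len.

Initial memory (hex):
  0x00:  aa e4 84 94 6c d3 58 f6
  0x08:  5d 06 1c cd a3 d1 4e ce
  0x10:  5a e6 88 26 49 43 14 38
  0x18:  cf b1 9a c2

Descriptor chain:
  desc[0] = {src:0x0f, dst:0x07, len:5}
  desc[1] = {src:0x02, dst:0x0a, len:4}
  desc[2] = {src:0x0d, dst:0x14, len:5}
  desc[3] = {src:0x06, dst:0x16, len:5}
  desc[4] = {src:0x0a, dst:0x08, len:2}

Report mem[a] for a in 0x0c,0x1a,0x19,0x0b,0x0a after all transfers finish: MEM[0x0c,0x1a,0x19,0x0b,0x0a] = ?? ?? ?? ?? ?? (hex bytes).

#0 dst[0x07+5] := {0xce,0x5a,0xe6,0x88,0x26}
#1 dst[0x0a+4] := {0x84,0x94,0x6c,0xd3}
#2 dst[0x14+5] := {0xd3,0x4e,0xce,0x5a,0xe6}
#3 dst[0x16+5] := {0x58,0xce,0x5a,0xe6,0x84}
#4 dst[0x08+2] := {0x84,0x94}
query mem[0x0c]=0x6c, mem[0x1a]=0x84, mem[0x19]=0xe6, mem[0x0b]=0x94, mem[0x0a]=0x84

MEM[0x0c,0x1a,0x19,0x0b,0x0a] = 6c 84 e6 94 84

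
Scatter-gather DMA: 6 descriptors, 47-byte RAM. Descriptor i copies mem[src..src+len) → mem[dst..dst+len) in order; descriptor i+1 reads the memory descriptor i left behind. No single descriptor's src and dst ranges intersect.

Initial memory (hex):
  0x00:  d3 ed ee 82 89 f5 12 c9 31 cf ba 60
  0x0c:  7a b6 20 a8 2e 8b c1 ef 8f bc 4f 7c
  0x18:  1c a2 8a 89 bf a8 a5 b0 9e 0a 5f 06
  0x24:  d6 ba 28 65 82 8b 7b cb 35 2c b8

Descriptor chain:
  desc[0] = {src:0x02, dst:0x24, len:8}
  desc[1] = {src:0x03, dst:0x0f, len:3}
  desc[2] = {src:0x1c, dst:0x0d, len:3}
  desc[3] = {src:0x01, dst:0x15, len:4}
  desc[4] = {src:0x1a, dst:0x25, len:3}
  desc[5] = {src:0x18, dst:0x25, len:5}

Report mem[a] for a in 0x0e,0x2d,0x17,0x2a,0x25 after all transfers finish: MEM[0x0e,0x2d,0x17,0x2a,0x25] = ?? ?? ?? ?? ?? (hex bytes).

[0] 0x02->0x24 len=8 : ee 82 89 f5 12 c9 31 cf
[1] 0x03->0x0f len=3 : 82 89 f5
[2] 0x1c->0x0d len=3 : bf a8 a5
[3] 0x01->0x15 len=4 : ed ee 82 89
[4] 0x1a->0x25 len=3 : 8a 89 bf
[5] 0x18->0x25 len=5 : 89 a2 8a 89 bf
query mem[0x0e]=0xa8, mem[0x2d]=0x2c, mem[0x17]=0x82, mem[0x2a]=0x31, mem[0x25]=0x89

MEM[0x0e,0x2d,0x17,0x2a,0x25] = a8 2c 82 31 89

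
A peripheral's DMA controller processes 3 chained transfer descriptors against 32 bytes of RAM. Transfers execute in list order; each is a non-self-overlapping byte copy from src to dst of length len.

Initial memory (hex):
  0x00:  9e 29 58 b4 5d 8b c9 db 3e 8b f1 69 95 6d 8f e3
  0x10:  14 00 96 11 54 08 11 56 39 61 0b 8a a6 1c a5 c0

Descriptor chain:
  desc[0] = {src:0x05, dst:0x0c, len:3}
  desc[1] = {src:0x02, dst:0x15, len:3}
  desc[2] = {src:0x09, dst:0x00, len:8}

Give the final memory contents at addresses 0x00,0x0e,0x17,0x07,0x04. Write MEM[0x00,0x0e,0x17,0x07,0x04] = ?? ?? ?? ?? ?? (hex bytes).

#0 dst[0x0c+3] := {0x8b,0xc9,0xdb}
#1 dst[0x15+3] := {0x58,0xb4,0x5d}
#2 dst[0x00+8] := {0x8b,0xf1,0x69,0x8b,0xc9,0xdb,0xe3,0x14}
query mem[0x00]=0x8b, mem[0x0e]=0xdb, mem[0x17]=0x5d, mem[0x07]=0x14, mem[0x04]=0xc9

MEM[0x00,0x0e,0x17,0x07,0x04] = 8b db 5d 14 c9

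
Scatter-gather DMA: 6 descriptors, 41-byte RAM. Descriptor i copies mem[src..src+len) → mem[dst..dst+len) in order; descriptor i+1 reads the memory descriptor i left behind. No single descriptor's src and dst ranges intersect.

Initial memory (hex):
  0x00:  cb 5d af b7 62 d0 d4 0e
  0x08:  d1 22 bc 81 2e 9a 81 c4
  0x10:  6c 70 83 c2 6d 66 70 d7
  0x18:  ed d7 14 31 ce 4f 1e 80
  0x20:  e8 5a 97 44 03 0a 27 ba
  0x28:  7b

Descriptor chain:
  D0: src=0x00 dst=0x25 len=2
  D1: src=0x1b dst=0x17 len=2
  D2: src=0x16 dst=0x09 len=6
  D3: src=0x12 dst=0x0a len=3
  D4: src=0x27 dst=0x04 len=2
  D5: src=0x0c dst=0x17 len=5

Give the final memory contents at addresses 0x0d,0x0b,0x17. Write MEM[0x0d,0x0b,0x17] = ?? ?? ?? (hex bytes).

  after D0: wrote 2B at 0x25 = cb5d
  after D1: wrote 2B at 0x17 = 31ce
  after D2: wrote 6B at 0x09 = 7031ced71431
  after D3: wrote 3B at 0x0a = 83c26d
  after D4: wrote 2B at 0x04 = ba7b
  after D5: wrote 5B at 0x17 = 6d1431c46c
query mem[0x0d]=0x14, mem[0x0b]=0xc2, mem[0x17]=0x6d

MEM[0x0d,0x0b,0x17] = 14 c2 6d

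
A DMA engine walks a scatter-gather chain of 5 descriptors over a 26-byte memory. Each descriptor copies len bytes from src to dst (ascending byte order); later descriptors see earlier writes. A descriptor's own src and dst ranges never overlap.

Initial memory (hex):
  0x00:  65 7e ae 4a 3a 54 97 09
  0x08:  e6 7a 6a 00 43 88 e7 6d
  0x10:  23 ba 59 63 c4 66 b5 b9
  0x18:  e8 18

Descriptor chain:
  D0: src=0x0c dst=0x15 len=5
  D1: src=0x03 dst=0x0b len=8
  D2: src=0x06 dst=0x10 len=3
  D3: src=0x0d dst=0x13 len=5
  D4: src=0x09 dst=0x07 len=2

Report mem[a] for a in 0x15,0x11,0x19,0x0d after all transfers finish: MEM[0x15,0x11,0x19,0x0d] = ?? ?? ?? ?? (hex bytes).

MEM[0x15,0x11,0x19,0x0d] = 09 09 23 54

#0 dst[0x15+5] := {0x43,0x88,0xe7,0x6d,0x23}
#1 dst[0x0b+8] := {0x4a,0x3a,0x54,0x97,0x09,0xe6,0x7a,0x6a}
#2 dst[0x10+3] := {0x97,0x09,0xe6}
#3 dst[0x13+5] := {0x54,0x97,0x09,0x97,0x09}
#4 dst[0x07+2] := {0x7a,0x6a}
query mem[0x15]=0x09, mem[0x11]=0x09, mem[0x19]=0x23, mem[0x0d]=0x54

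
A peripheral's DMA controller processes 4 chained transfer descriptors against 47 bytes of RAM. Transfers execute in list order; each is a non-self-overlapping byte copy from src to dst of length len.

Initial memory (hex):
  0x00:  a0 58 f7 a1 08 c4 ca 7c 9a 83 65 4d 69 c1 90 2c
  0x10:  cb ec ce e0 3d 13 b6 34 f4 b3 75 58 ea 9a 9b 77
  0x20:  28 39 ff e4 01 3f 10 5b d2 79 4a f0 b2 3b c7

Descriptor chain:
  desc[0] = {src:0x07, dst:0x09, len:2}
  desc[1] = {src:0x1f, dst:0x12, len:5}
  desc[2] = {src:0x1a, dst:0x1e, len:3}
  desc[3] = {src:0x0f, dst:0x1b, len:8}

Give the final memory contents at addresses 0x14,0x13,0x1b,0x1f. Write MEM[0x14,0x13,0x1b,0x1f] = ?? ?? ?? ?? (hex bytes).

MEM[0x14,0x13,0x1b,0x1f] = 39 28 2c 28

#0 dst[0x09+2] := {0x7c,0x9a}
#1 dst[0x12+5] := {0x77,0x28,0x39,0xff,0xe4}
#2 dst[0x1e+3] := {0x75,0x58,0xea}
#3 dst[0x1b+8] := {0x2c,0xcb,0xec,0x77,0x28,0x39,0xff,0xe4}
query mem[0x14]=0x39, mem[0x13]=0x28, mem[0x1b]=0x2c, mem[0x1f]=0x28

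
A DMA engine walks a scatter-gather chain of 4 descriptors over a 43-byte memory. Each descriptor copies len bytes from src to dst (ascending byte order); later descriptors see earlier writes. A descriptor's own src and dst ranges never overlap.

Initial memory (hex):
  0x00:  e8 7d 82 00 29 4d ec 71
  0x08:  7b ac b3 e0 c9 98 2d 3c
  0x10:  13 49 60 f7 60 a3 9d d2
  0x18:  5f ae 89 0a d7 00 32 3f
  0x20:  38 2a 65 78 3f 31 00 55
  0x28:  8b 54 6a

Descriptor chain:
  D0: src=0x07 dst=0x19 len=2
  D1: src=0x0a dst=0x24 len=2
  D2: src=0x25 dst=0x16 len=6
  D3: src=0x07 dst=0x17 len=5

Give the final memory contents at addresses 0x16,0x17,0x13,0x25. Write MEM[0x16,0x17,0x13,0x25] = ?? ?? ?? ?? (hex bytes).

[0] 0x07->0x19 len=2 : 71 7b
[1] 0x0a->0x24 len=2 : b3 e0
[2] 0x25->0x16 len=6 : e0 00 55 8b 54 6a
[3] 0x07->0x17 len=5 : 71 7b ac b3 e0
query mem[0x16]=0xe0, mem[0x17]=0x71, mem[0x13]=0xf7, mem[0x25]=0xe0

MEM[0x16,0x17,0x13,0x25] = e0 71 f7 e0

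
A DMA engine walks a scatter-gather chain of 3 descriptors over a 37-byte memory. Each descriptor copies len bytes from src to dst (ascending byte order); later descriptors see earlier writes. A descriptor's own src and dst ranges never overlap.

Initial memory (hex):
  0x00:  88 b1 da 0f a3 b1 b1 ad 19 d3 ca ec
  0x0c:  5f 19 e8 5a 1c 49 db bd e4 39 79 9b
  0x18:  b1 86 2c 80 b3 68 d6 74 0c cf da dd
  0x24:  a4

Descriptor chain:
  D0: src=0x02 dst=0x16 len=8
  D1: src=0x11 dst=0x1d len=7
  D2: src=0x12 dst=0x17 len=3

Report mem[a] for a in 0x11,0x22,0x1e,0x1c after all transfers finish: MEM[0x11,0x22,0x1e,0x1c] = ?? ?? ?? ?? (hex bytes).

MEM[0x11,0x22,0x1e,0x1c] = 49 da db 19

[0] 0x02->0x16 len=8 : da 0f a3 b1 b1 ad 19 d3
[1] 0x11->0x1d len=7 : 49 db bd e4 39 da 0f
[2] 0x12->0x17 len=3 : db bd e4
query mem[0x11]=0x49, mem[0x22]=0xda, mem[0x1e]=0xdb, mem[0x1c]=0x19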